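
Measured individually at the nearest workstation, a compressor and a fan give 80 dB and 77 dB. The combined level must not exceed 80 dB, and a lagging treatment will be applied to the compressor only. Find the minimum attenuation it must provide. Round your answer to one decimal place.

Everything except the compressor sums to 10^(77/10) = 5.012e+07 in linear terms, 77.00 dB.
The limit corresponds to 10^(80/10) = 1.000e+08; subtracting the fixed part leaves 4.988e+07 for the compressor, i.e. 76.98 dB.
Required insertion loss = 80 − 76.98 = 3.02 dB.

3.0 dB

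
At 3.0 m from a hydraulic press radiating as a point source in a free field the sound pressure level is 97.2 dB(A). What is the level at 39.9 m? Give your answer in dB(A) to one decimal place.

74.7 dB(A)

For a point source, L₂ = L₁ − 20·log₁₀(r₂/r₁).
L₂ = 97.2 − 20·log₁₀(39.9/3.0) = 97.2 − 22.477 = 74.72 dB(A).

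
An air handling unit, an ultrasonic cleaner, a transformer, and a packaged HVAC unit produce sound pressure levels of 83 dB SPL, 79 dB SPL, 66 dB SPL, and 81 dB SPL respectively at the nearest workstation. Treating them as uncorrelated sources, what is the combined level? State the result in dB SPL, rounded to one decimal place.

Incoherent sources combine by intensity addition: L_total = 10·log₁₀(Σ 10^(L_i/10)).
Σ 10^(L/10) = 10^(83/10) + 10^(79/10) + 10^(66/10) + 10^(81/10) = 4.088e+08.
L_total = 10·log₁₀(4.088e+08) = 86.12 dB SPL.

86.1 dB SPL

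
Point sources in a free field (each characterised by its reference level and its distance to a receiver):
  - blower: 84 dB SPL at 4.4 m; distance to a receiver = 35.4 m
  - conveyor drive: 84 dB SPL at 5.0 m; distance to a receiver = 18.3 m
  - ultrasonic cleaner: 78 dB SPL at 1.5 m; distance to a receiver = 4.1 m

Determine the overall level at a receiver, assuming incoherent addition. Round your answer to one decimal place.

74.9 dB SPL

Apply inverse-square spreading to bring every level to the receiver, then sum 10^(L/10).
blower: 84 − 20·log₁₀(35.4/4.4) = 84 − 18.11 = 65.89 dB SPL.
conveyor drive: 84 − 20·log₁₀(18.3/5.0) = 84 − 11.27 = 72.73 dB SPL.
ultrasonic cleaner: 78 − 20·log₁₀(4.1/1.5) = 78 − 8.73 = 69.27 dB SPL.
Σ 10^(L/10) = 3.108e+07 → L_total = 10·log₁₀(3.108e+07) = 74.92 dB SPL.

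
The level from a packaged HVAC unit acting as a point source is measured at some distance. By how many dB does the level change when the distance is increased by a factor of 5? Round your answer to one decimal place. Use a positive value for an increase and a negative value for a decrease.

-14.0 dB

Point-source spreading: ΔL = −20·log₁₀(r₂/r₁).
ΔL = −20·log₁₀(5) = -13.98 dB.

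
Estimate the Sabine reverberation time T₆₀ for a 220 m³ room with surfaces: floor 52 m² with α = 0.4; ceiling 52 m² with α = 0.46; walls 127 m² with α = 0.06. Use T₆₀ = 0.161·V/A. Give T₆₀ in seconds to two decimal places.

A = Σ Sᵢαᵢ = 52·0.4 + 52·0.46 + 127·0.06 = 52.34 m².
T₆₀ = 0.161 × 220 / 52.34 = 0.677 s.

0.68 s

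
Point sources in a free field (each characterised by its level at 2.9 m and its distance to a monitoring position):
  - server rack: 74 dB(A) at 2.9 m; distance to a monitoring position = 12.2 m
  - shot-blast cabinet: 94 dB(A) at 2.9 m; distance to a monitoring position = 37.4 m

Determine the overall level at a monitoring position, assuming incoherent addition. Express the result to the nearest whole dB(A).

Propagate each source to the receiver with L = L_ref − 20·log₁₀(r/r_ref), then add intensities.
server rack: 74 − 20·log₁₀(12.2/2.9) = 74 − 12.48 = 61.52 dB(A).
shot-blast cabinet: 94 − 20·log₁₀(37.4/2.9) = 94 − 22.21 = 71.79 dB(A).
Σ 10^(L/10) = 1.652e+07 → L_total = 10·log₁₀(1.652e+07) = 72.18 dB(A).

72 dB(A)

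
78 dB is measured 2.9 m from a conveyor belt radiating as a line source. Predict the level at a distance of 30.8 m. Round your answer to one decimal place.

67.7 dB

Cylindrical spreading from a line source gives a 10·log₁₀(r₂/r₁) drop.
L₂ = 78 − 10·log₁₀(30.8/2.9) = 78 − 10.262 = 67.74 dB.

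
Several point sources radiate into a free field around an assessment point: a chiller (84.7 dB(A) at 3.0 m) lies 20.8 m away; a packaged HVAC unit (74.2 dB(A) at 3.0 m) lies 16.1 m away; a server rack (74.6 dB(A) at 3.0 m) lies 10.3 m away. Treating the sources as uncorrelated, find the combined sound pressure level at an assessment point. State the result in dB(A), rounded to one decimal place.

First find each source's level at the receiver (point-source: −20·log₁₀(r/r_ref)), then combine on an intensity basis.
chiller: 84.7 − 20·log₁₀(20.8/3.0) = 84.7 − 16.82 = 67.88 dB(A).
packaged HVAC unit: 74.2 − 20·log₁₀(16.1/3.0) = 74.2 − 14.59 = 59.61 dB(A).
server rack: 74.6 − 20·log₁₀(10.3/3.0) = 74.6 − 10.71 = 63.89 dB(A).
Σ 10^(L/10) = 9.499e+06 → L_total = 10·log₁₀(9.499e+06) = 69.78 dB(A).

69.8 dB(A)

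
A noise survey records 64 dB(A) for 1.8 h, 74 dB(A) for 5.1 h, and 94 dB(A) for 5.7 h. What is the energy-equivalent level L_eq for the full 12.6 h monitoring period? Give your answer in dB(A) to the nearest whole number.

The energy average is taken in the linear domain: L_eq = 10·log₁₀[(Σ tᵢ·10^(Lᵢ/10))/T], T = 12.6 h.
Σ tᵢ·10^(Lᵢ/10) = 1.8·10^(64/10) + 5.1·10^(74/10) + 5.7·10^(94/10) = 1.445e+10.
L_eq = 10·log₁₀(1.445e+10/12.6) = 90.60 dB(A).

91 dB(A)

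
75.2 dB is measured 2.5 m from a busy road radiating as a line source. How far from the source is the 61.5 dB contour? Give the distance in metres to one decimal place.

58.6 m

Line-source spreading drops the level by 10·log₁₀(r₂/r₁); inverting, r₂/r₁ = 10^(ΔL/10).
r₂ = 2.5·10^((75.2−61.5)/10) = 2.5·10^(13.7/10) = 58.61 m.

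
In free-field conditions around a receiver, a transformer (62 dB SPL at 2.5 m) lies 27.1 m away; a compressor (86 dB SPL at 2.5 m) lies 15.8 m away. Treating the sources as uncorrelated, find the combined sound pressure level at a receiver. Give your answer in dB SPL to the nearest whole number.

70 dB SPL

Apply inverse-square spreading to bring every level to the receiver, then sum 10^(L/10).
transformer: 62 − 20·log₁₀(27.1/2.5) = 62 − 20.70 = 41.30 dB SPL.
compressor: 86 − 20·log₁₀(15.8/2.5) = 86 − 16.01 = 69.99 dB SPL.
Σ 10^(L/10) = 9.981e+06 → L_total = 10·log₁₀(9.981e+06) = 69.99 dB SPL.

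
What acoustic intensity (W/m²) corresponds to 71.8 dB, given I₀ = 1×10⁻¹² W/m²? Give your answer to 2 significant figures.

1.5e-05 W/m²

L = 10·log₁₀(I/I₀) ⇒ I = I₀·10^(L/10) = 10⁻¹² × 10^7.18.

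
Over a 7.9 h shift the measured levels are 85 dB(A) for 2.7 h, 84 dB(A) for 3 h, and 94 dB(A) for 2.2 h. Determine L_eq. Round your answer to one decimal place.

Weight each interval's intensity by its duration and average over T = 7.9 h:
Σ tᵢ·10^(Lᵢ/10) = 2.7·10^(85/10) + 3·10^(84/10) + 2.2·10^(94/10) = 7.134e+09.
L_eq = 10·log₁₀(7.134e+09/7.9) = 89.56 dB(A).

89.6 dB(A)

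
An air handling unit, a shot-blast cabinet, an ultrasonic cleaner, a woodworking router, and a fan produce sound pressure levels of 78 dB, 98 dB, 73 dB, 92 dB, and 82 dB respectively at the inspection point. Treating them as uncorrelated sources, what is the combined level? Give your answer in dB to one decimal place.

99.1 dB

For uncorrelated sources the intensities add, so convert each level to linear form, sum, and take 10·log₁₀ of the total.
Σ 10^(L/10) = 10^(78/10) + 10^(98/10) + 10^(73/10) + 10^(92/10) + 10^(82/10) = 8.136e+09.
L_total = 10·log₁₀(8.136e+09) = 99.10 dB.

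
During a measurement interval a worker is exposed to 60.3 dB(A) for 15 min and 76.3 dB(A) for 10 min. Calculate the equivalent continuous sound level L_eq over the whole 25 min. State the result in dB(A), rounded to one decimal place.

72.5 dB(A)

The energy average is taken in the linear domain: L_eq = 10·log₁₀[(Σ tᵢ·10^(Lᵢ/10))/T], T = 25 min.
Σ tᵢ·10^(Lᵢ/10) = 15·10^(60.3/10) + 10·10^(76.3/10) = 4.427e+08.
L_eq = 10·log₁₀(4.427e+08/25) = 72.48 dB(A).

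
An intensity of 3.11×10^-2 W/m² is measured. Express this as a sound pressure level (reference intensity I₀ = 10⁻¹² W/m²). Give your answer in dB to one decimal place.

I/I₀ = 3.11×10^-2/10⁻¹² = 3.11×10^10, and L = 10·log₁₀(I/I₀).
L = 10·(0.4928 + 10) = 104.93 dB.

104.9 dB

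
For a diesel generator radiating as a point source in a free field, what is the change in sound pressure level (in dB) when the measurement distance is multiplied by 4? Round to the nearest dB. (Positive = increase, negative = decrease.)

With spherical spreading the level changes by −20·log₁₀(r₂/r₁).
ΔL = −20·log₁₀(4) = -12.04 dB.

-12 dB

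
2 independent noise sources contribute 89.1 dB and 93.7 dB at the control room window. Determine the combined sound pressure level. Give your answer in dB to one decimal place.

For uncorrelated sources the intensities add, so convert each level to linear form, sum, and take 10·log₁₀ of the total.
Σ 10^(L/10) = 10^(89.1/10) + 10^(93.7/10) = 3.157e+09.
L_total = 10·log₁₀(3.157e+09) = 94.99 dB.

95.0 dB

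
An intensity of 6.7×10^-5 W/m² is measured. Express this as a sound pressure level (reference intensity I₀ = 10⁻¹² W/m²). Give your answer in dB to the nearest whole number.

78 dB

I/I₀ = 6.7×10^-5/10⁻¹² = 6.7×10^7, and L = 10·log₁₀(I/I₀).
L = 10·(0.8261 + 7) = 78.26 dB.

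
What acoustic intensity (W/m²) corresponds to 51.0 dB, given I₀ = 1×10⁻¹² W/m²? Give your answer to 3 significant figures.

I/I₀ = 10^(51.0/10) = 1.259e+05, so I = 1.259e+05 × 10⁻¹² W/m².

1.26e-07 W/m²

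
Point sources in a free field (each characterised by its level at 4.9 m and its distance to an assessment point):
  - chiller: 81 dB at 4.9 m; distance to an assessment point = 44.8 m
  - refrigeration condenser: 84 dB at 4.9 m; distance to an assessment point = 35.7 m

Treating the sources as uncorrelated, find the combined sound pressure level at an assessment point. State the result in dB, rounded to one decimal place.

Propagate each source to the receiver with L = L_ref − 20·log₁₀(r/r_ref), then add intensities.
chiller: 81 − 20·log₁₀(44.8/4.9) = 81 − 19.22 = 61.78 dB.
refrigeration condenser: 84 − 20·log₁₀(35.7/4.9) = 84 − 17.25 = 66.75 dB.
Σ 10^(L/10) = 6.238e+06 → L_total = 10·log₁₀(6.238e+06) = 67.95 dB.

68.0 dB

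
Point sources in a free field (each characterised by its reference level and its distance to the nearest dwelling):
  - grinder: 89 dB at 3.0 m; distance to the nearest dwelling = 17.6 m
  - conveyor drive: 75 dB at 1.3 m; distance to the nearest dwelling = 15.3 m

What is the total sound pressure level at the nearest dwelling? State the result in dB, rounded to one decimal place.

73.7 dB

Propagate each source to the receiver with L = L_ref − 20·log₁₀(r/r_ref), then add intensities.
grinder: 89 − 20·log₁₀(17.6/3.0) = 89 − 15.37 = 73.63 dB.
conveyor drive: 75 − 20·log₁₀(15.3/1.3) = 75 − 21.41 = 53.59 dB.
Σ 10^(L/10) = 2.331e+07 → L_total = 10·log₁₀(2.331e+07) = 73.67 dB.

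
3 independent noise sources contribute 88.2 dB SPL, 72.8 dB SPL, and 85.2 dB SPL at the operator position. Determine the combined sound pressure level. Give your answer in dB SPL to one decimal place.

90.0 dB SPL

For uncorrelated sources the intensities add, so convert each level to linear form, sum, and take 10·log₁₀ of the total.
Σ 10^(L/10) = 10^(88.2/10) + 10^(72.8/10) + 10^(85.2/10) = 1.011e+09.
L_total = 10·log₁₀(1.011e+09) = 90.05 dB SPL.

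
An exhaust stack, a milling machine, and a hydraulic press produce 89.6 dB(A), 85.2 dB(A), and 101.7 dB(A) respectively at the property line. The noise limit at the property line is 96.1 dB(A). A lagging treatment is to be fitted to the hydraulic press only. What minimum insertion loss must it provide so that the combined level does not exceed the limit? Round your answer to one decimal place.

7.2 dB

Everything except the hydraulic press sums to 10^(89.6/10) + 10^(85.2/10) = 1.243e+09 in linear terms, 90.95 dB(A).
To meet 96.1 dB(A) overall, the treated hydraulic press may contribute at most 10^(96.1/10) − 1.243e+09 = 2.831e+09, i.e. 94.52 dB(A).
So the hydraulic press must be reduced from 101.7 to 94.52 dB(A): IL = 7.18 dB.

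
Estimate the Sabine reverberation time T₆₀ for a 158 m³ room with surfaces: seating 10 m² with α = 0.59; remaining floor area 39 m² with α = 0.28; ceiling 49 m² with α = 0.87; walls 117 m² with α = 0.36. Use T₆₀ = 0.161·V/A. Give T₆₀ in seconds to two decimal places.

Summing Sᵢαᵢ: 10·0.59 + 39·0.28 + 49·0.87 + 117·0.36 = 101.57 m².
T₆₀ = 0.161·V/A = 0.161·158/101.57 = 0.250 s.

0.25 s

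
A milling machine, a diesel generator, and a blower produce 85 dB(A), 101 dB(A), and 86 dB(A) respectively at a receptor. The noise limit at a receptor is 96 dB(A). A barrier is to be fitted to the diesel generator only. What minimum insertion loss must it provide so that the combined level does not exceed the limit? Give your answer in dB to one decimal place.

5.9 dB

Everything except the diesel generator sums to 10^(85/10) + 10^(86/10) = 7.143e+08 in linear terms, 88.54 dB(A).
The limit corresponds to 10^(96/10) = 3.981e+09; subtracting the fixed part leaves 3.267e+09 for the diesel generator, i.e. 95.14 dB(A).
So the diesel generator must be reduced from 101 to 95.14 dB(A): IL = 5.86 dB.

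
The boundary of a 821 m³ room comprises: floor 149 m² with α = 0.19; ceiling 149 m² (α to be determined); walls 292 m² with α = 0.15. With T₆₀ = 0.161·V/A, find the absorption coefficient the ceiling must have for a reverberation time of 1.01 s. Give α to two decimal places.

From T₆₀ = 0.161·V/A, the target T₆₀ = 1.01 s needs A = 0.161·821/1.01 = 130.87 m².
Absorption from the other surfaces = 149·0.19 + 292·0.15 = 72.11 m², so the ceiling must supply 58.76 m² over 149 m².
α = 58.76/149 = 0.394.

0.39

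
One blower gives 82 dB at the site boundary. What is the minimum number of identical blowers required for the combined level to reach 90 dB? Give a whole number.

7

N identical sources give L₁ + 10·log₁₀ N, so require 10·log₁₀ N ≥ 90 − 82 = 8.0 dB.
N ≥ 10^(8.0/10) = 6.310, so N = 7.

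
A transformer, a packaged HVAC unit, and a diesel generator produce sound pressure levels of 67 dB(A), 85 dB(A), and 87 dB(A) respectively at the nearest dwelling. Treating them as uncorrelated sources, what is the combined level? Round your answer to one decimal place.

For uncorrelated sources the intensities add, so convert each level to linear form, sum, and take 10·log₁₀ of the total.
Σ 10^(L/10) = 10^(67/10) + 10^(85/10) + 10^(87/10) = 8.224e+08.
L_total = 10·log₁₀(8.224e+08) = 89.15 dB(A).

89.2 dB(A)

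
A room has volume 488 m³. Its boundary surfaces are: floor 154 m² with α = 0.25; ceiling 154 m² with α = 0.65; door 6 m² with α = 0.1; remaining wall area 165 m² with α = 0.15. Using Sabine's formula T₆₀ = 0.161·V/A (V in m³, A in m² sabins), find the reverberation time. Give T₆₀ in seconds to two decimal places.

Summing Sᵢαᵢ: 154·0.25 + 154·0.65 + 6·0.1 + 165·0.15 = 163.95 m².
T₆₀ = 0.161·V/A = 0.161·488/163.95 = 0.479 s.

0.48 s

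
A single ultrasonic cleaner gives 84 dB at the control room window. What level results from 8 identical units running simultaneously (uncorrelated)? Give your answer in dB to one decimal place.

93.0 dB

N identical incoherent sources raise the level by 10·log₁₀ N.
L_total = 84 + 10·log₁₀(8) = 84 + 9.031 = 93.03 dB.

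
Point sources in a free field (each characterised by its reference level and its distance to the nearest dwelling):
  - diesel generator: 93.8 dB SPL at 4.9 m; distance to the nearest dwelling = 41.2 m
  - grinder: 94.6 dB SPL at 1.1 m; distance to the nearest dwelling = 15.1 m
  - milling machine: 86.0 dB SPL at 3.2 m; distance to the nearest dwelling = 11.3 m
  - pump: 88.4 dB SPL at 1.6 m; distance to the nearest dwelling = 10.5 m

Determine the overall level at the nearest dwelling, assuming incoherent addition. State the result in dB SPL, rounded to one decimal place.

79.9 dB SPL

Propagate each source to the receiver with L = L_ref − 20·log₁₀(r/r_ref), then add intensities.
diesel generator: 93.8 − 20·log₁₀(41.2/4.9) = 93.8 − 18.49 = 75.31 dB SPL.
grinder: 94.6 − 20·log₁₀(15.1/1.1) = 94.6 − 22.75 = 71.85 dB SPL.
milling machine: 86.0 − 20·log₁₀(11.3/3.2) = 86.0 − 10.96 = 75.04 dB SPL.
pump: 88.4 − 20·log₁₀(10.5/1.6) = 88.4 − 16.34 = 72.06 dB SPL.
Σ 10^(L/10) = 9.723e+07 → L_total = 10·log₁₀(9.723e+07) = 79.88 dB SPL.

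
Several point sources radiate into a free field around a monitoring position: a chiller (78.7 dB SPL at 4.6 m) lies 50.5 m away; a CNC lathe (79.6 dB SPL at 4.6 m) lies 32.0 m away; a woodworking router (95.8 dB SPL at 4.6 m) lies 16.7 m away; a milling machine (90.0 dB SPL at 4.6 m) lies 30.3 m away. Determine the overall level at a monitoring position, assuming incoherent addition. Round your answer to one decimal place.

85.0 dB SPL

Propagate each source to the receiver with L = L_ref − 20·log₁₀(r/r_ref), then add intensities.
chiller: 78.7 − 20·log₁₀(50.5/4.6) = 78.7 − 20.81 = 57.89 dB SPL.
CNC lathe: 79.6 − 20·log₁₀(32.0/4.6) = 79.6 − 16.85 = 62.75 dB SPL.
woodworking router: 95.8 − 20·log₁₀(16.7/4.6) = 95.8 − 11.20 = 84.60 dB SPL.
milling machine: 90.0 − 20·log₁₀(30.3/4.6) = 90.0 − 16.37 = 73.63 dB SPL.
Σ 10^(L/10) = 3.140e+08 → L_total = 10·log₁₀(3.140e+08) = 84.97 dB SPL.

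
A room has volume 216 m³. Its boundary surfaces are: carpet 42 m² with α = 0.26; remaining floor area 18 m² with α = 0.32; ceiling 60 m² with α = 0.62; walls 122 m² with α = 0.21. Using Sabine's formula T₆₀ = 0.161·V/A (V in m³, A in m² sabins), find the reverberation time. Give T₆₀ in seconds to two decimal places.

Total absorption A = 42·0.26 + 18·0.32 + 60·0.62 + 122·0.21 = 79.50 m² sabins.
T₆₀ = 0.161 × 216 / 79.50 = 0.437 s.

0.44 s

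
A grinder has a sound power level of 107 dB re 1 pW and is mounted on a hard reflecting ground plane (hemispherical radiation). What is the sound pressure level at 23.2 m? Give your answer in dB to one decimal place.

71.7 dB

Free-field hemispherical radiation: L_p = L_w − 10·log₁₀(2π·r²), r = 23.2 m.
2π·r² = 3382 m², 10·log₁₀ of that is 35.292 dB.
L_p = 107 − 35.292 = 71.71 dB.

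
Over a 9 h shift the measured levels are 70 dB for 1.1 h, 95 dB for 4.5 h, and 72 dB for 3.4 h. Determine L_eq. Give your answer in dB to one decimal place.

92.0 dB

L_eq = 10·log₁₀[(1/T)·Σ tᵢ·10^(Lᵢ/10)] with T = 9 h.
Σ tᵢ·10^(Lᵢ/10) = 1.1·10^(70/10) + 4.5·10^(95/10) + 3.4·10^(72/10) = 1.430e+10.
L_eq = 10·log₁₀(1.430e+10/9) = 92.01 dB.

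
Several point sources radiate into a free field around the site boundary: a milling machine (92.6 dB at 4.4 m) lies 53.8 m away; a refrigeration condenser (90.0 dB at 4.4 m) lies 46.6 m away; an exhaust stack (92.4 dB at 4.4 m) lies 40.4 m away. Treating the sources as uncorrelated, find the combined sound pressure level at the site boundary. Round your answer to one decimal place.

76.2 dB

Apply inverse-square spreading to bring every level to the receiver, then sum 10^(L/10).
milling machine: 92.6 − 20·log₁₀(53.8/4.4) = 92.6 − 21.75 = 70.85 dB.
refrigeration condenser: 90.0 − 20·log₁₀(46.6/4.4) = 90.0 − 20.50 = 69.50 dB.
exhaust stack: 92.4 − 20·log₁₀(40.4/4.4) = 92.4 − 19.26 = 73.14 dB.
Σ 10^(L/10) = 4.170e+07 → L_total = 10·log₁₀(4.170e+07) = 76.20 dB.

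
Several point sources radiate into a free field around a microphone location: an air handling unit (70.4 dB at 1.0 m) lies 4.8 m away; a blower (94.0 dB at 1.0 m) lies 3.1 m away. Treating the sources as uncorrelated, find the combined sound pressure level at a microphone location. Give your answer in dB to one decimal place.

84.2 dB

Apply inverse-square spreading to bring every level to the receiver, then sum 10^(L/10).
air handling unit: 70.4 − 20·log₁₀(4.8/1.0) = 70.4 − 13.62 = 56.78 dB.
blower: 94.0 − 20·log₁₀(3.1/1.0) = 94.0 − 9.83 = 84.17 dB.
Σ 10^(L/10) = 2.619e+08 → L_total = 10·log₁₀(2.619e+08) = 84.18 dB.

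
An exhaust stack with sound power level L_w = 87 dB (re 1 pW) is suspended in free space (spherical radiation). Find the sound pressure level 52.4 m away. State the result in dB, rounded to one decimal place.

41.6 dB

Free-field spherical radiation: L_p = L_w − 10·log₁₀(4π·r²), r = 52.4 m.
4π·r² = 3.45e+04 m², 10·log₁₀ of that is 45.379 dB.
L_p = 87 − 45.379 = 41.62 dB.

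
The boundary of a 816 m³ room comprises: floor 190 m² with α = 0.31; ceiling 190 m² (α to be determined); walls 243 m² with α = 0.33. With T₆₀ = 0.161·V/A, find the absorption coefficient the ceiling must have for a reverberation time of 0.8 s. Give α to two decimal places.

From T₆₀ = 0.161·V/A, the target T₆₀ = 0.8 s needs A = 0.161·816/0.8 = 164.22 m².
Absorption from the other surfaces = 190·0.31 + 243·0.33 = 139.09 m², so the ceiling must supply 25.13 m² over 190 m².
α = 25.13/190 = 0.132.

0.13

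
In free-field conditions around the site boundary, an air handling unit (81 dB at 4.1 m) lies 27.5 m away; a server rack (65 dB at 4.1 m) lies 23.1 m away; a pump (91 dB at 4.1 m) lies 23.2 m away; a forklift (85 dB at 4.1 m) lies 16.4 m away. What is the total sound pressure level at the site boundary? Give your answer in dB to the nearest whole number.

78 dB

First find each source's level at the receiver (point-source: −20·log₁₀(r/r_ref)), then combine on an intensity basis.
air handling unit: 81 − 20·log₁₀(27.5/4.1) = 81 − 16.53 = 64.47 dB.
server rack: 65 − 20·log₁₀(23.1/4.1) = 65 − 15.02 = 49.98 dB.
pump: 91 − 20·log₁₀(23.2/4.1) = 91 − 15.05 = 75.95 dB.
forklift: 85 − 20·log₁₀(16.4/4.1) = 85 − 12.04 = 72.96 dB.
Σ 10^(L/10) = 6.198e+07 → L_total = 10·log₁₀(6.198e+07) = 77.92 dB.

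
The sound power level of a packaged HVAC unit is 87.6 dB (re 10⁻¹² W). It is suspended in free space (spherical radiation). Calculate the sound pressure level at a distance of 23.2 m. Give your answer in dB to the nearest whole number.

The power spreads over a sphere of area 4π·r², so L_p = L_w − 10·log₁₀(4π·r²).
4π·r² = 6764 m², 10·log₁₀ of that is 38.302 dB.
L_p = 87.6 − 38.302 = 49.30 dB.

49 dB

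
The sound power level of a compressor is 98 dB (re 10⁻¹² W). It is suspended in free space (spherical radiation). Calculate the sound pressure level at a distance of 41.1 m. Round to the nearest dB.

Free-field spherical radiation: L_p = L_w − 10·log₁₀(4π·r²), r = 41.1 m.
4π·r² = 2.123e+04 m², 10·log₁₀ of that is 43.269 dB.
L_p = 98 − 43.269 = 54.73 dB.

55 dB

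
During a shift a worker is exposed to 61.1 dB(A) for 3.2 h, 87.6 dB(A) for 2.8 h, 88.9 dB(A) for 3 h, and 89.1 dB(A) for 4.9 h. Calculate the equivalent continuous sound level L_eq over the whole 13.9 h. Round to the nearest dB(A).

Weight each interval's intensity by its duration and average over T = 13.9 h:
Σ tᵢ·10^(Lᵢ/10) = 3.2·10^(61.1/10) + 2.8·10^(87.6/10) + 3·10^(88.9/10) + 4.9·10^(89.1/10) = 7.927e+09.
L_eq = 10·log₁₀(7.927e+09/13.9) = 87.56 dB(A).

88 dB(A)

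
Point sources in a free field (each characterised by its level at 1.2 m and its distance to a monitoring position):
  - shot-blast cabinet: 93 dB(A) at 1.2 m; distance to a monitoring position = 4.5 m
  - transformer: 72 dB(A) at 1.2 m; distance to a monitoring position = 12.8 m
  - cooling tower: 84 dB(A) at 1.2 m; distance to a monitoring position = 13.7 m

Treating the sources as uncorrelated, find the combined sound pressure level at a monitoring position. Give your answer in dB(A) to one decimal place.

First find each source's level at the receiver (point-source: −20·log₁₀(r/r_ref)), then combine on an intensity basis.
shot-blast cabinet: 93 − 20·log₁₀(4.5/1.2) = 93 − 11.48 = 81.52 dB(A).
transformer: 72 − 20·log₁₀(12.8/1.2) = 72 − 20.56 = 51.44 dB(A).
cooling tower: 84 − 20·log₁₀(13.7/1.2) = 84 − 21.15 = 62.85 dB(A).
Σ 10^(L/10) = 1.440e+08 → L_total = 10·log₁₀(1.440e+08) = 81.58 dB(A).

81.6 dB(A)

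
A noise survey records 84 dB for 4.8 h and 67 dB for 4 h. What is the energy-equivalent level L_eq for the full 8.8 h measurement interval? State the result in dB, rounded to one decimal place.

81.4 dB

L_eq = 10·log₁₀[(1/T)·Σ tᵢ·10^(Lᵢ/10)] with T = 8.8 h.
Σ tᵢ·10^(Lᵢ/10) = 4.8·10^(84/10) + 4·10^(67/10) = 1.226e+09.
L_eq = 10·log₁₀(1.226e+09/8.8) = 81.44 dB.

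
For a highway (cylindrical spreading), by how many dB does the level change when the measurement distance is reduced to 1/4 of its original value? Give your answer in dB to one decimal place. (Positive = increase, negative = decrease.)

A line source loses 3 dB per doubling of distance; generally ΔL = −10·log₁₀(r₂/r₁).
ΔL = −10·log₁₀(0.25) = +6.02 dB.

+6.0 dB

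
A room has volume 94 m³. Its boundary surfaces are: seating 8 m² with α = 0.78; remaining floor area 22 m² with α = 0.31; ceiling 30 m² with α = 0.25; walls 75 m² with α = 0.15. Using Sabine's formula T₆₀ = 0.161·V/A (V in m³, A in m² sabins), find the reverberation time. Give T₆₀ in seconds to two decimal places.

0.48 s

Summing Sᵢαᵢ: 8·0.78 + 22·0.31 + 30·0.25 + 75·0.15 = 31.81 m².
T₆₀ = 0.161·V/A = 0.161·94/31.81 = 0.476 s.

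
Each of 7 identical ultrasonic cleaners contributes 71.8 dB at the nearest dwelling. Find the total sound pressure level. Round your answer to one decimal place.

With 7 equal, uncorrelated contributions the intensity is 7× that of one unit, giving a rise of 10·log₁₀ 7.
L_total = 71.8 + 10·log₁₀(7) = 71.8 + 8.451 = 80.25 dB.

80.3 dB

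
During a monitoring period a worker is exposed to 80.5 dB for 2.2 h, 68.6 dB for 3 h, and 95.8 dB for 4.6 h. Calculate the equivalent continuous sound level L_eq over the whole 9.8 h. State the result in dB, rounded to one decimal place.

The energy average is taken in the linear domain: L_eq = 10·log₁₀[(Σ tᵢ·10^(Lᵢ/10))/T], T = 9.8 h.
Σ tᵢ·10^(Lᵢ/10) = 2.2·10^(80.5/10) + 3·10^(68.6/10) + 4.6·10^(95.8/10) = 1.776e+10.
L_eq = 10·log₁₀(1.776e+10/9.8) = 92.58 dB.

92.6 dB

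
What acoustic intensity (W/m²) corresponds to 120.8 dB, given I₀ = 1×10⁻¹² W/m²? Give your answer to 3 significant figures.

I/I₀ = 10^(120.8/10) = 1.202e+12, so I = 1.202e+12 × 10⁻¹² W/m².

1.20 W/m²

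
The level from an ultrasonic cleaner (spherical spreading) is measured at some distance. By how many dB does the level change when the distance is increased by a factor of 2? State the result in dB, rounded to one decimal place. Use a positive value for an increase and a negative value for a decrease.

-6.0 dB

Point-source spreading: ΔL = −20·log₁₀(r₂/r₁).
ΔL = −20·log₁₀(2) = -6.02 dB.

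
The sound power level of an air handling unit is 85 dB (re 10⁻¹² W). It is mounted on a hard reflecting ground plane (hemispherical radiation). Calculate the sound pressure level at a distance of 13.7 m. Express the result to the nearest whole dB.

54 dB

L_p = L_w − 10·log₁₀(2π·r²) with r = 13.7 m.
2π·r² = 1179 m², 10·log₁₀ of that is 30.716 dB.
L_p = 85 − 30.716 = 54.28 dB.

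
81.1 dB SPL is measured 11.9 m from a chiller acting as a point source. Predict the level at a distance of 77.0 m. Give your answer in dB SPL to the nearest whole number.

65 dB SPL

For a point source, L₂ = L₁ − 20·log₁₀(r₂/r₁).
L₂ = 81.1 − 20·log₁₀(77.0/11.9) = 81.1 − 16.219 = 64.88 dB SPL.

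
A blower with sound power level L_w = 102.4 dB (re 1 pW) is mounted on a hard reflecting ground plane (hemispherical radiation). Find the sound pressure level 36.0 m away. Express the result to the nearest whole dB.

63 dB

The power spreads over a hemisphere of area 2π·r², so L_p = L_w − 10·log₁₀(2π·r²).
2π·r² = 8143 m², 10·log₁₀ of that is 39.108 dB.
L_p = 102.4 − 39.108 = 63.29 dB.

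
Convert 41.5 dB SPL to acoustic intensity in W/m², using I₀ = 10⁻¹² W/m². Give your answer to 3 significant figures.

I = I₀·10^(L/10) = 10⁻¹² × 10^(41.5/10) = 10^(-7.850).

1.41e-08 W/m²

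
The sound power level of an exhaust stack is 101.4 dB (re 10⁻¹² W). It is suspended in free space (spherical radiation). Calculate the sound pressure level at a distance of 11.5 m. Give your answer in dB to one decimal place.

The power spreads over a sphere of area 4π·r², so L_p = L_w − 10·log₁₀(4π·r²).
4π·r² = 1662 m², 10·log₁₀ of that is 32.206 dB.
L_p = 101.4 − 32.206 = 69.19 dB.

69.2 dB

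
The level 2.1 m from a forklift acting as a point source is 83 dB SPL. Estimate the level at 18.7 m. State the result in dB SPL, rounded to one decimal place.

Point-source attenuation: ΔL = 20·log₁₀(r₂/r₁) = 20·log₁₀(18.7/2.1) = 18.992 dB.
L₂ = 83 − 20·log₁₀(18.7/2.1) = 83 − 18.992 = 64.01 dB SPL.

64.0 dB SPL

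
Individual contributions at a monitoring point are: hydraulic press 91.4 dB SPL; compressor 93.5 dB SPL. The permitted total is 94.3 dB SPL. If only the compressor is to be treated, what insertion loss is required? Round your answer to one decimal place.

2.3 dB

The untreated sources together contribute 10^(91.4/10) = 1.380e+09, i.e. 91.40 dB SPL.
The limit corresponds to 10^(94.3/10) = 2.692e+09; subtracting the fixed part leaves 1.311e+09 for the compressor, i.e. 91.18 dB SPL.
Required insertion loss = 93.5 − 91.18 = 2.32 dB.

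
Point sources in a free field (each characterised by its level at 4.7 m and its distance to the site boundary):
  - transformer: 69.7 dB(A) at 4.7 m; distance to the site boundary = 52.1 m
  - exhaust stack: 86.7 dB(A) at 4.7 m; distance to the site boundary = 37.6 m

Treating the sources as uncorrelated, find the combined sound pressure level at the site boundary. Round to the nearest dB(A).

Apply inverse-square spreading to bring every level to the receiver, then sum 10^(L/10).
transformer: 69.7 − 20·log₁₀(52.1/4.7) = 69.7 − 20.89 = 48.81 dB(A).
exhaust stack: 86.7 − 20·log₁₀(37.6/4.7) = 86.7 − 18.06 = 68.64 dB(A).
Σ 10^(L/10) = 7.384e+06 → L_total = 10·log₁₀(7.384e+06) = 68.68 dB(A).

69 dB(A)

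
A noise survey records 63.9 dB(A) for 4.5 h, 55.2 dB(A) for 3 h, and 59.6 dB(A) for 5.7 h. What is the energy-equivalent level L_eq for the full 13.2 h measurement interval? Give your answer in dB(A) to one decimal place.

Weight each interval's intensity by its duration and average over T = 13.2 h:
Σ tᵢ·10^(Lᵢ/10) = 4.5·10^(63.9/10) + 3·10^(55.2/10) + 5.7·10^(59.6/10) = 1.724e+07.
L_eq = 10·log₁₀(1.724e+07/13.2) = 61.16 dB(A).

61.2 dB(A)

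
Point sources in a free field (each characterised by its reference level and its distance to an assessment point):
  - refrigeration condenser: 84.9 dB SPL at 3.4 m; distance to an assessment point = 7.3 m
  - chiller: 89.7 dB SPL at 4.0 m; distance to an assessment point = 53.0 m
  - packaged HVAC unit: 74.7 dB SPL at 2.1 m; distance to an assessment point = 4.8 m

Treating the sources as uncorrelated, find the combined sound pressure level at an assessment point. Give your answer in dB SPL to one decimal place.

78.9 dB SPL

Propagate each source to the receiver with L = L_ref − 20·log₁₀(r/r_ref), then add intensities.
refrigeration condenser: 84.9 − 20·log₁₀(7.3/3.4) = 84.9 − 6.64 = 78.26 dB SPL.
chiller: 89.7 − 20·log₁₀(53.0/4.0) = 89.7 − 22.44 = 67.26 dB SPL.
packaged HVAC unit: 74.7 − 20·log₁₀(4.8/2.1) = 74.7 − 7.18 = 67.52 dB SPL.
Σ 10^(L/10) = 7.800e+07 → L_total = 10·log₁₀(7.800e+07) = 78.92 dB SPL.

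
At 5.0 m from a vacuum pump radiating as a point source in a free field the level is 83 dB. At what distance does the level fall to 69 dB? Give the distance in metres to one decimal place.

Point-source spreading drops the level by 20·log₁₀(r₂/r₁); inverting, r₂/r₁ = 10^(ΔL/20).
r₂ = 5.0·10^((83−69)/20) = 5.0·10^(14.0/20) = 25.06 m.

25.1 m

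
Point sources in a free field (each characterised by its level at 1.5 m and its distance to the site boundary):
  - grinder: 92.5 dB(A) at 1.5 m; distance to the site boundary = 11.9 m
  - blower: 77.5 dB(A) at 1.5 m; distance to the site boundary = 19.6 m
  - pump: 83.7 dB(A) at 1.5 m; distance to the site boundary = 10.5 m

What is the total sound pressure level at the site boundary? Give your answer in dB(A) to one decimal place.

75.2 dB(A)

Propagate each source to the receiver with L = L_ref − 20·log₁₀(r/r_ref), then add intensities.
grinder: 92.5 − 20·log₁₀(11.9/1.5) = 92.5 − 17.99 = 74.51 dB(A).
blower: 77.5 − 20·log₁₀(19.6/1.5) = 77.5 − 22.32 = 55.18 dB(A).
pump: 83.7 − 20·log₁₀(10.5/1.5) = 83.7 − 16.90 = 66.80 dB(A).
Σ 10^(L/10) = 3.337e+07 → L_total = 10·log₁₀(3.337e+07) = 75.23 dB(A).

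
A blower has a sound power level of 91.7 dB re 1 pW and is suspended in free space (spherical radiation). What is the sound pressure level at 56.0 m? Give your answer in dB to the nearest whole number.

L_p = L_w − 10·log₁₀(4π·r²) with r = 56.0 m.
4π·r² = 3.941e+04 m², 10·log₁₀ of that is 45.956 dB.
L_p = 91.7 − 45.956 = 45.74 dB.

46 dB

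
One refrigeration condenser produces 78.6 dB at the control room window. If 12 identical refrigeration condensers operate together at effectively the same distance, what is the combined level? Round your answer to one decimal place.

89.4 dB

N identical incoherent sources raise the level by 10·log₁₀ N.
L_total = 78.6 + 10·log₁₀(12) = 78.6 + 10.792 = 89.39 dB.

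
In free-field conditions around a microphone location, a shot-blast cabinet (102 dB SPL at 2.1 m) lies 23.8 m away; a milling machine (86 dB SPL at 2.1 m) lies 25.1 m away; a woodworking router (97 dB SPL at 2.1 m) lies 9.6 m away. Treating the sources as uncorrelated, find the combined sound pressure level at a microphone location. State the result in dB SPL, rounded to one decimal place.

First find each source's level at the receiver (point-source: −20·log₁₀(r/r_ref)), then combine on an intensity basis.
shot-blast cabinet: 102 − 20·log₁₀(23.8/2.1) = 102 − 21.09 = 80.91 dB SPL.
milling machine: 86 − 20·log₁₀(25.1/2.1) = 86 − 21.55 = 64.45 dB SPL.
woodworking router: 97 − 20·log₁₀(9.6/2.1) = 97 − 13.20 = 83.80 dB SPL.
Σ 10^(L/10) = 3.660e+08 → L_total = 10·log₁₀(3.660e+08) = 85.63 dB SPL.

85.6 dB SPL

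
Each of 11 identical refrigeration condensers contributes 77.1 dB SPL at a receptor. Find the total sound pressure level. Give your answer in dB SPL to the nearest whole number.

N identical incoherent sources raise the level by 10·log₁₀ N.
L_total = 77.1 + 10·log₁₀(11) = 77.1 + 10.414 = 87.51 dB SPL.

88 dB SPL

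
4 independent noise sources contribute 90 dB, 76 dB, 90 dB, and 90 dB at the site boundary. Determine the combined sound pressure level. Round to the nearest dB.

95 dB

Incoherent sources combine by intensity addition: L_total = 10·log₁₀(Σ 10^(L_i/10)).
Σ 10^(L/10) = 10^(90/10) + 10^(76/10) + 10^(90/10) + 10^(90/10) = 3.040e+09.
L_total = 10·log₁₀(3.040e+09) = 94.83 dB.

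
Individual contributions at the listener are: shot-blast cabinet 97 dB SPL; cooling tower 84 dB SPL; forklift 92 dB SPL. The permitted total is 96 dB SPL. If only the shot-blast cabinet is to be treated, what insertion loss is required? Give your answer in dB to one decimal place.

3.7 dB

The untreated sources together contribute 10^(84/10) + 10^(92/10) = 1.836e+09, i.e. 92.64 dB SPL.
To meet 96 dB SPL overall, the treated shot-blast cabinet may contribute at most 10^(96/10) − 1.836e+09 = 2.145e+09, i.e. 93.31 dB SPL.
So the shot-blast cabinet must be reduced from 97 to 93.31 dB SPL: IL = 3.69 dB.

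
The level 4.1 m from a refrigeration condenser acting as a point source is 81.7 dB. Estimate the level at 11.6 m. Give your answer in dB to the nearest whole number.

73 dB

Point-source attenuation: ΔL = 20·log₁₀(r₂/r₁) = 20·log₁₀(11.6/4.1) = 9.033 dB.
L₂ = 81.7 − 20·log₁₀(11.6/4.1) = 81.7 − 9.033 = 72.67 dB.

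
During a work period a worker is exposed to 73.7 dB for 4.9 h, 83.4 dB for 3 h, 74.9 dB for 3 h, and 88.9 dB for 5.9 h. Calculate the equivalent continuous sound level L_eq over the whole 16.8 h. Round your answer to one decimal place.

L_eq = 10·log₁₀[(1/T)·Σ tᵢ·10^(Lᵢ/10)] with T = 16.8 h.
Σ tᵢ·10^(Lᵢ/10) = 4.9·10^(73.7/10) + 3·10^(83.4/10) + 3·10^(74.9/10) + 5.9·10^(88.9/10) = 5.444e+09.
L_eq = 10·log₁₀(5.444e+09/16.8) = 85.11 dB.

85.1 dB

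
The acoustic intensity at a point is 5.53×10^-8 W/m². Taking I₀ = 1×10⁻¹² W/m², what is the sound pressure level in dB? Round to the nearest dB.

47 dB

Dividing by I₀ shifts the exponent by 12: I/I₀ = 5.53×10^4.
L = 10·(0.7427 + 4) = 47.43 dB.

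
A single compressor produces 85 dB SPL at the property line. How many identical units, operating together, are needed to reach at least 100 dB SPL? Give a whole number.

N identical sources give L₁ + 10·log₁₀ N, so require 10·log₁₀ N ≥ 100 − 85 = 15.0 dB.
N ≥ 10^(15.0/10) = 31.623, so N = 32.

32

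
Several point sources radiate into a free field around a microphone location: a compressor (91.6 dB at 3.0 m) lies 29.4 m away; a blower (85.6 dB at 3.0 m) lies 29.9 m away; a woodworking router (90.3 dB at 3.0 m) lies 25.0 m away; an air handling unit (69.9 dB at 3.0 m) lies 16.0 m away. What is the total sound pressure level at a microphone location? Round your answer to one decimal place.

Apply inverse-square spreading to bring every level to the receiver, then sum 10^(L/10).
compressor: 91.6 − 20·log₁₀(29.4/3.0) = 91.6 − 19.82 = 71.78 dB.
blower: 85.6 − 20·log₁₀(29.9/3.0) = 85.6 − 19.97 = 65.63 dB.
woodworking router: 90.3 − 20·log₁₀(25.0/3.0) = 90.3 − 18.42 = 71.88 dB.
air handling unit: 69.9 − 20·log₁₀(16.0/3.0) = 69.9 − 14.54 = 55.36 dB.
Σ 10^(L/10) = 3.448e+07 → L_total = 10·log₁₀(3.448e+07) = 75.38 dB.

75.4 dB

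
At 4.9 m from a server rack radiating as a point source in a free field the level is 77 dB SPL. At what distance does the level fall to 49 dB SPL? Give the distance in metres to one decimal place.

123.1 m

Point-source spreading drops the level by 20·log₁₀(r₂/r₁); inverting, r₂/r₁ = 10^(ΔL/20).
r₂ = 4.9·10^((77−49)/20) = 4.9·10^(28.0/20) = 123.08 m.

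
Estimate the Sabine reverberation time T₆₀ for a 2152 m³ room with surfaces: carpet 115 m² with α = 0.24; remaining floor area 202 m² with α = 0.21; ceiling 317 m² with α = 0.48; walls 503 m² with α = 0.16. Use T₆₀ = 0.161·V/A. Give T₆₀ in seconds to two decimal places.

1.14 s

Total absorption A = 115·0.24 + 202·0.21 + 317·0.48 + 503·0.16 = 302.66 m² sabins.
T₆₀ = 0.161 × 2152 / 302.66 = 1.145 s.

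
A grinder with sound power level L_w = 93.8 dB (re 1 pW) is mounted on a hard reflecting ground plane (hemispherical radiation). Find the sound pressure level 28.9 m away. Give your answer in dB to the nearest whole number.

L_p = L_w − 10·log₁₀(2π·r²) with r = 28.9 m.
2π·r² = 5248 m², 10·log₁₀ of that is 37.200 dB.
L_p = 93.8 − 37.200 = 56.60 dB.

57 dB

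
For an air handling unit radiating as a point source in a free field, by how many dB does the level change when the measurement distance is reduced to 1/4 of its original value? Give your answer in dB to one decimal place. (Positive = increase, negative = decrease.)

With spherical spreading the level changes by −20·log₁₀(r₂/r₁).
ΔL = −20·log₁₀(0.25) = +12.04 dB.

+12.0 dB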